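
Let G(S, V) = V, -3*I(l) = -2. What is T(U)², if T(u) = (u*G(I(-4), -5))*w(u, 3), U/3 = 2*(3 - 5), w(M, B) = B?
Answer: 32400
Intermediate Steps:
I(l) = ⅔ (I(l) = -⅓*(-2) = ⅔)
U = -12 (U = 3*(2*(3 - 5)) = 3*(2*(-2)) = 3*(-4) = -12)
T(u) = -15*u (T(u) = (u*(-5))*3 = -5*u*3 = -15*u)
T(U)² = (-15*(-12))² = 180² = 32400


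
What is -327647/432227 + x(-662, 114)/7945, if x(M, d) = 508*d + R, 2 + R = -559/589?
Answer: 1887046609486/288950232905 ≈ 6.5307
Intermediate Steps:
R = -1737/589 (R = -2 - 559/589 = -1737/589 ≈ -2.9491)
x(M, d) = -1737/589 + 508*d (x(M, d) = 508*d - 1737/589 = -1737/589 + 508*d)
-327647/432227 + x(-662, 114)/7945 = -327647/432227 + (-1737/589 + 508*114)/7945 = -327647*1/432227 + (-1737/589 + 57912)*(1/7945) = -327647/432227 + (34108431/589)*(1/7945) = -327647/432227 + 4872633/668515 = 1887046609486/288950232905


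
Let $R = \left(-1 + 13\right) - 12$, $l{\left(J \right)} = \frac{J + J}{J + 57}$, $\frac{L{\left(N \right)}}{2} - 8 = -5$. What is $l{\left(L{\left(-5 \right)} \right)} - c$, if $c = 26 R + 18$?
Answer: $- \frac{374}{21} \approx -17.81$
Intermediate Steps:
$L{\left(N \right)} = 6$ ($L{\left(N \right)} = 16 + 2 \left(-5\right) = 16 - 10 = 6$)
$l{\left(J \right)} = \frac{2 J}{57 + J}$
$R = 0$ ($R = 12 - 12 = 0$)
$c = 18$ ($c = 26 \cdot 0 + 18 = 0 + 18 = 18$)
$l{\left(L{\left(-5 \right)} \right)} - c = 2 \cdot 6 \frac{1}{57 + 6} - 18 = 2 \cdot 6 \cdot \frac{1}{63} - 18 = \frac{4}{21} - 18 = - \frac{374}{21}$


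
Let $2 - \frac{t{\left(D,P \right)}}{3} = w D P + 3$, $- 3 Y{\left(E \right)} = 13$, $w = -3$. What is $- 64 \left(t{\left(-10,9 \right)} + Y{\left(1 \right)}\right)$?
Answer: $\frac{156928}{3} \approx 52309.0$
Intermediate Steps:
$Y{\left(E \right)} = - \frac{13}{3}$ ($Y{\left(E \right)} = \left(- \frac{1}{3}\right) 13 = - \frac{13}{3}$)
$t{\left(D,P \right)} = -3 + 9 D P$ ($t{\left(D,P \right)} = 6 - 3 \left(- 3 D P + 3\right) = 6 - 3 \left(3 - 3 D P\right) = 6 + \left(-9 + 9 D P\right) = -3 + 9 D P$)
$- 64 \left(t{\left(-10,9 \right)} + Y{\left(1 \right)}\right) = - 64 \left(\left(-3 + 9 \left(-10\right) 9\right) - \frac{13}{3}\right) = - 64 \left(\left(-3 - 810\right) - \frac{13}{3}\right) = - 64 \left(-813 - \frac{13}{3}\right) = \left(-64\right) \left(- \frac{2452}{3}\right) = \frac{156928}{3}$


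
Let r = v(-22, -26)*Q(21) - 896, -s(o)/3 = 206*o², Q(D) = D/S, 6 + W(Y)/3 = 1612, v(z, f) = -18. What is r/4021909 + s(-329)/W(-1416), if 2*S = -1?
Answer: -44839551675527/3229592927 ≈ -13884.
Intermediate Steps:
S = -½ (S = (½)*(-1) = -½ ≈ -0.50000)
W(Y) = 4818 (W(Y) = -18 + 3*1612 = -18 + 4836 = 4818)
Q(D) = -2*D (Q(D) = D/(-½) = D*(-2) = -2*D)
s(o) = -618*o²
r = -140 (r = -(-36)*21 - 896 = -18*(-42) - 896 = 756 - 896 = -140)
r/4021909 + s(-329)/W(-1416) = -140/4021909 - 618*(-329)²/4818 = -140*1/4021909 - 618*108241*(1/4818) = -140/4021909 - 66892938*1/4818 = -140/4021909 - 11148823/803 = -44839551675527/3229592927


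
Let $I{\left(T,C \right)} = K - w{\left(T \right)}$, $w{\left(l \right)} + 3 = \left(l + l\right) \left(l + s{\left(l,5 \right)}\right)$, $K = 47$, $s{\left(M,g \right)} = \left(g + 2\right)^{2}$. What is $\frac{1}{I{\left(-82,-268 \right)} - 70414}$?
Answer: $- \frac{1}{75776} \approx -1.3197 \cdot 10^{-5}$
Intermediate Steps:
$s{\left(M,g \right)} = \left(2 + g\right)^{2}$
$w{\left(l \right)} = -3 + 2 l \left(49 + l\right)$ ($w{\left(l \right)} = -3 + \left(l + l\right) \left(l + \left(2 + 5\right)^{2}\right) = -3 + 2 l \left(l + 7^{2}\right) = -3 + 2 l \left(l + 49\right) = -3 + 2 l \left(49 + l\right)$)
$I{\left(T,C \right)} = 50 - 98 T - 2 T^{2}$ ($I{\left(T,C \right)} = 47 - \left(-3 + 2 T^{2} + 98 T\right) = 50 - 98 T - 2 T^{2}$)
$\frac{1}{I{\left(-82,-268 \right)} - 70414} = \frac{1}{\left(50 - -8036 - 2 \left(-82\right)^{2}\right) - 70414} = \frac{1}{\left(50 + 8036 - 13448\right) - 70414} = \frac{1}{-5362 - 70414} = \frac{1}{-75776} = - \frac{1}{75776}$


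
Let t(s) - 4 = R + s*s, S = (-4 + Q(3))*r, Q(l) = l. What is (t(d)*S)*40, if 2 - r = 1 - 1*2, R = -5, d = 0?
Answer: 120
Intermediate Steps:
r = 3 (r = 2 - (1 - 1*2) = 2 - (1 - 2) = 2 - 1*(-1) = 2 + 1 = 3)
S = -3 (S = (-4 + 3)*3 = -1*3 = -3)
t(s) = -1 + s**2 (t(s) = 4 + (-5 + s*s) = 4 + (-5 + s**2) = -1 + s**2)
(t(d)*S)*40 = ((-1 + 0**2)*(-3))*40 = ((-1 + 0)*(-3))*40 = -1*(-3)*40 = 3*40 = 120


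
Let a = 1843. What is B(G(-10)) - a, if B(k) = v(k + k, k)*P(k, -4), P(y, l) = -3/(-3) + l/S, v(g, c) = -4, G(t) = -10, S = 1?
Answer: -1831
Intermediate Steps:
P(y, l) = 1 + l (P(y, l) = -3/(-3) + l/1 = -3*(-1/3) + l*1 = 1 + l)
B(k) = 12 (B(k) = -4*(1 - 4) = -4*(-3) = 12)
B(G(-10)) - a = 12 - 1*1843 = 12 - 1843 = -1831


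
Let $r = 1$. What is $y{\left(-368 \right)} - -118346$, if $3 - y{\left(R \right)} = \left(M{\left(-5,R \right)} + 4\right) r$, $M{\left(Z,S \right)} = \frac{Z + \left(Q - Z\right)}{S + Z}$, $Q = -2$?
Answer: $\frac{44142683}{373} \approx 1.1835 \cdot 10^{5}$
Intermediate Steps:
$M{\left(Z,S \right)} = - \frac{2}{S + Z}$ ($M{\left(Z,S \right)} = \frac{Z - \left(2 + Z\right)}{S + Z} = - \frac{2}{S + Z}$)
$y{\left(R \right)} = -1 + \frac{2}{-5 + R}$ ($y{\left(R \right)} = 3 - \left(- \frac{2}{R - 5} + 4\right) 1 = 3 - \left(- \frac{2}{-5 + R} + 4\right) 1 = 3 - \left(4 - \frac{2}{-5 + R}\right) 1 = 3 - \left(4 - \frac{2}{-5 + R}\right) = -1 + \frac{2}{-5 + R}$)
$y{\left(-368 \right)} - -118346 = \frac{7 - -368}{-5 - 368} - -118346 = \frac{7 + 368}{-373} + 118346 = \left(- \frac{1}{373}\right) 375 + 118346 = - \frac{375}{373} + 118346 = \frac{44142683}{373}$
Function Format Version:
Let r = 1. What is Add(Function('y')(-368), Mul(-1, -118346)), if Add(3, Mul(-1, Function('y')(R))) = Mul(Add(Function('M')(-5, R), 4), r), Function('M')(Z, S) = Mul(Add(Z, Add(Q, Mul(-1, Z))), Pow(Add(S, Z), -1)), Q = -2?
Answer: Rational(44142683, 373) ≈ 1.1835e+5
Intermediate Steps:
Function('M')(Z, S) = Mul(-2, Pow(Add(S, Z), -1)) (Function('M')(Z, S) = Mul(Add(Z, Add(-2, Mul(-1, Z))), Pow(Add(S, Z), -1)) = Mul(-2, Pow(Add(S, Z), -1)))
Function('y')(R) = Add(-1, Mul(2, Pow(Add(-5, R), -1))) (Function('y')(R) = Add(3, Mul(-1, Mul(Add(Mul(-2, Pow(Add(R, -5), -1)), 4), 1))) = Add(3, Mul(-1, Mul(Add(Mul(-2, Pow(Add(-5, R), -1)), 4), 1))) = Add(3, Mul(-1, Mul(Add(4, Mul(-2, Pow(Add(-5, R), -1))), 1))) = Add(3, Mul(-1, Add(4, Mul(-2, Pow(Add(-5, R), -1))))) = Add(3, Add(-4, Mul(2, Pow(Add(-5, R), -1)))) = Add(-1, Mul(2, Pow(Add(-5, R), -1))))
Add(Function('y')(-368), Mul(-1, -118346)) = Add(Mul(Pow(Add(-5, -368), -1), Add(7, Mul(-1, -368))), Mul(-1, -118346)) = Add(Mul(Pow(-373, -1), Add(7, 368)), 118346) = Add(Mul(Rational(-1, 373), 375), 118346) = Add(Rational(-375, 373), 118346) = Rational(44142683, 373)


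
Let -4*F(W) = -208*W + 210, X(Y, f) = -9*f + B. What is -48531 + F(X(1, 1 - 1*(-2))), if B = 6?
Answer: -99351/2 ≈ -49676.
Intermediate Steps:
X(Y, f) = 6 - 9*f (X(Y, f) = -9*f + 6 = 6 - 9*f)
F(W) = -105/2 + 52*W (F(W) = -(-208*W + 210)/4 = -(210 - 208*W)/4 = -105/2 + 52*W)
-48531 + F(X(1, 1 - 1*(-2))) = -48531 + (-105/2 + 52*(6 - 9*(1 - 1*(-2)))) = -48531 + (-105/2 + 52*(6 - 9*(1 + 2))) = -48531 + (-105/2 + 52*(6 - 9*3)) = -48531 + (-105/2 + 52*(6 - 27)) = -48531 + (-105/2 + 52*(-21)) = -48531 + (-105/2 - 1092) = -48531 - 2289/2 = -99351/2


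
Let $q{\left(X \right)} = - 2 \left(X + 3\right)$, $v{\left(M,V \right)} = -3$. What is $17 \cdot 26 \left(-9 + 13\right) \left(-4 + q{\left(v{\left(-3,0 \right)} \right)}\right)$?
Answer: $-7072$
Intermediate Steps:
$q{\left(X \right)} = -6 - 2 X$ ($q{\left(X \right)} = - 2 \left(3 + X\right) = -6 - 2 X$)
$17 \cdot 26 \left(-9 + 13\right) \left(-4 + q{\left(v{\left(-3,0 \right)} \right)}\right) = 17 \cdot 26 \left(-9 + 13\right) \left(-4 - 0\right) = 442 \cdot 4 \left(-4 + \left(-6 + 6\right)\right) = 442 \cdot 4 \left(-4 + 0\right) = 442 \cdot 4 \left(-4\right) = 442 \left(-16\right) = -7072$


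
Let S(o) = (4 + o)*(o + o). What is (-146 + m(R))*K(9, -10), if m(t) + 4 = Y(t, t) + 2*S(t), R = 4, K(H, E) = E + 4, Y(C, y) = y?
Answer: 108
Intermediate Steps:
K(H, E) = 4 + E
S(o) = 2*o*(4 + o) (S(o) = (4 + o)*(2*o) = 2*o*(4 + o))
m(t) = -4 + t + 4*t*(4 + t) (m(t) = -4 + (t + 2*(2*t*(4 + t))) = -4 + (t + 4*t*(4 + t)) = -4 + t + 4*t*(4 + t))
(-146 + m(R))*K(9, -10) = (-146 + (-4 + 4 + 4*4*(4 + 4)))*(4 - 10) = (-146 + (-4 + 4 + 4*4*8))*(-6) = (-146 + (-4 + 4 + 128))*(-6) = (-146 + 128)*(-6) = -18*(-6) = 108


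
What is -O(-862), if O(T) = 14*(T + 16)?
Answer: 11844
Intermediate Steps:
O(T) = 224 + 14*T (O(T) = 14*(16 + T) = 224 + 14*T)
-O(-862) = -(224 + 14*(-862)) = -(224 - 12068) = -1*(-11844) = 11844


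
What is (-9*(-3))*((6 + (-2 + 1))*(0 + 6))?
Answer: 810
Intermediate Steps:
(-9*(-3))*((6 + (-2 + 1))*(0 + 6)) = 27*((6 - 1)*6) = 27*(5*6) = 27*30 = 810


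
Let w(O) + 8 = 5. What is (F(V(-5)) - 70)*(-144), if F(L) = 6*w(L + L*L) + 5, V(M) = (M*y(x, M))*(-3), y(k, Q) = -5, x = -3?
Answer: 11952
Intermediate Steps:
w(O) = -3 (w(O) = -8 + 5 = -3)
V(M) = 15*M (V(M) = (M*(-5))*(-3) = -5*M*(-3) = 15*M)
F(L) = -13 (F(L) = 6*(-3) + 5 = -18 + 5 = -13)
(F(V(-5)) - 70)*(-144) = (-13 - 70)*(-144) = -83*(-144) = 11952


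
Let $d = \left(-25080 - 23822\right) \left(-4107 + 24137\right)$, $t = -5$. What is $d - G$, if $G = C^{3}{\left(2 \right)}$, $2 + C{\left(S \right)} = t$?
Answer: $-979506717$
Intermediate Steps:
$C{\left(S \right)} = -7$ ($C{\left(S \right)} = -2 - 5 = -7$)
$d = -979507060$ ($d = \left(-48902\right) 20030 = -979507060$)
$G = -343$ ($G = \left(-7\right)^{3} = -343$)
$d - G = -979507060 - -343 = -979507060 + 343 = -979506717$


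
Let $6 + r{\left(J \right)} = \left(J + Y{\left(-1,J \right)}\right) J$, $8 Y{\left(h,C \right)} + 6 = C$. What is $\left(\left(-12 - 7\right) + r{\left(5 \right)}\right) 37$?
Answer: $- \frac{185}{8} \approx -23.125$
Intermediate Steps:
$Y{\left(h,C \right)} = - \frac{3}{4} + \frac{C}{8}$
$r{\left(J \right)} = -6 + J \left(- \frac{3}{4} + \frac{9 J}{8}\right)$ ($r{\left(J \right)} = -6 + \left(J + \left(- \frac{3}{4} + \frac{J}{8}\right)\right) J = -6 + \left(- \frac{3}{4} + \frac{9 J}{8}\right) J = -6 + J \left(- \frac{3}{4} + \frac{9 J}{8}\right)$)
$\left(\left(-12 - 7\right) + r{\left(5 \right)}\right) 37 = \left(\left(-12 - 7\right) - \left(\frac{39}{4} - \frac{225}{8}\right)\right) 37 = \left(-19 - - \frac{147}{8}\right) 37 = \left(-19 + \frac{147}{8}\right) 37 = \left(- \frac{5}{8}\right) 37 = - \frac{185}{8}$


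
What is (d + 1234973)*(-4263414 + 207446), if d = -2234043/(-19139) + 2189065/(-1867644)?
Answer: -44765760346181604272200/8936209629 ≈ -5.0095e+12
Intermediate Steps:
d = 4130500489657/35744838516 (d = -2234043*(-1/19139) + 2189065*(-1/1867644) = 2234043/19139 - 2189065/1867644 = 4130500489657/35744838516 ≈ 115.56)
(d + 1234973)*(-4263414 + 207446) = (4130500489657/35744838516 + 1234973)*(-4263414 + 207446) = (44148040957109725/35744838516)*(-4055968) = -44765760346181604272200/8936209629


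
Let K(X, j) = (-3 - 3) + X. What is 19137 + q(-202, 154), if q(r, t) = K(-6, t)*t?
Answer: 17289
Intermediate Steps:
K(X, j) = -6 + X
q(r, t) = -12*t (q(r, t) = (-6 - 6)*t = -12*t)
19137 + q(-202, 154) = 19137 - 12*154 = 19137 - 1848 = 17289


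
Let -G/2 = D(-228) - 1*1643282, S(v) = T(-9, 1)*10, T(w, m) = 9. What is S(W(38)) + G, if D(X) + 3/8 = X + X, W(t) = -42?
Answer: 13150267/4 ≈ 3.2876e+6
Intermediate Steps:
D(X) = -3/8 + 2*X (D(X) = -3/8 + (X + X) = -3/8 + 2*X)
S(v) = 90 (S(v) = 9*10 = 90)
G = 13149907/4 (G = -2*((-3/8 + 2*(-228)) - 1*1643282) = -2*((-3/8 - 456) - 1643282) = -2*(-3651/8 - 1643282) = -2*(-13149907/8) = 13149907/4 ≈ 3.2875e+6)
S(W(38)) + G = 90 + 13149907/4 = 13150267/4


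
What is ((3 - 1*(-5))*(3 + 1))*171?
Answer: 5472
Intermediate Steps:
((3 - 1*(-5))*(3 + 1))*171 = ((3 + 5)*4)*171 = (8*4)*171 = 32*171 = 5472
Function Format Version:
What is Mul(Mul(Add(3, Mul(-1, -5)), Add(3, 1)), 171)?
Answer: 5472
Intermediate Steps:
Mul(Mul(Add(3, Mul(-1, -5)), Add(3, 1)), 171) = Mul(Mul(Add(3, 5), 4), 171) = Mul(Mul(8, 4), 171) = Mul(32, 171) = 5472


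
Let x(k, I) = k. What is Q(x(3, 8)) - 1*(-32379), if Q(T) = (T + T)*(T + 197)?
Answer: 33579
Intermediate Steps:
Q(T) = 2*T*(197 + T) (Q(T) = (2*T)*(197 + T) = 2*T*(197 + T))
Q(x(3, 8)) - 1*(-32379) = 2*3*(197 + 3) - 1*(-32379) = 2*3*200 + 32379 = 1200 + 32379 = 33579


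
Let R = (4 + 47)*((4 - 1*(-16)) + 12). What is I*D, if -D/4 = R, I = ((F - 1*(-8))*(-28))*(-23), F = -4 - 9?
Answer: 21020160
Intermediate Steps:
F = -13
I = -3220 (I = ((-13 - 1*(-8))*(-28))*(-23) = ((-13 + 8)*(-28))*(-23) = -5*(-28)*(-23) = 140*(-23) = -3220)
R = 1632 (R = 51*((4 + 16) + 12) = 51*(20 + 12) = 51*32 = 1632)
D = -6528 (D = -4*1632 = -6528)
I*D = -3220*(-6528) = 21020160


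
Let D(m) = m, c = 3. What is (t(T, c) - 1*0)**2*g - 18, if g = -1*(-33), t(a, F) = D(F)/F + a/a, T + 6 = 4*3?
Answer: 114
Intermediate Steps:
T = 6 (T = -6 + 4*3 = -6 + 12 = 6)
t(a, F) = 2 (t(a, F) = F/F + a/a = 1 + 1 = 2)
g = 33
(t(T, c) - 1*0)**2*g - 18 = (2 - 1*0)**2*33 - 18 = (2 + 0)**2*33 - 18 = 2**2*33 - 18 = 4*33 - 18 = 132 - 18 = 114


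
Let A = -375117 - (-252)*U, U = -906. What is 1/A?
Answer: -1/603429 ≈ -1.6572e-6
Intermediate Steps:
A = -603429 (A = -375117 - (-252)*(-906) = -375117 - 1*228312 = -375117 - 228312 = -603429)
1/A = 1/(-603429) = -1/603429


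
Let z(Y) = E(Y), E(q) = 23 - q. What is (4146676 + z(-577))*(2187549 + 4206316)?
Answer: 26517122861740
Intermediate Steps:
z(Y) = 23 - Y
(4146676 + z(-577))*(2187549 + 4206316) = (4146676 + (23 - 1*(-577)))*(2187549 + 4206316) = (4146676 + (23 + 577))*6393865 = (4146676 + 600)*6393865 = 4147276*6393865 = 26517122861740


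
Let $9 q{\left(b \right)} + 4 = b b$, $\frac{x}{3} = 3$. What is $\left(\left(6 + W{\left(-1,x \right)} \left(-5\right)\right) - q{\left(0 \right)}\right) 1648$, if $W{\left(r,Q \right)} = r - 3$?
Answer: $\frac{392224}{9} \approx 43580.0$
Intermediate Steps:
$x = 9$ ($x = 3 \cdot 3 = 9$)
$W{\left(r,Q \right)} = -3 + r$
$q{\left(b \right)} = - \frac{4}{9} + \frac{b^{2}}{9}$ ($q{\left(b \right)} = - \frac{4}{9} + \frac{b b}{9} = - \frac{4}{9} + \frac{b^{2}}{9}$)
$\left(\left(6 + W{\left(-1,x \right)} \left(-5\right)\right) - q{\left(0 \right)}\right) 1648 = \left(\left(6 + \left(-3 - 1\right) \left(-5\right)\right) - \left(- \frac{4}{9} + \frac{0^{2}}{9}\right)\right) 1648 = \left(\left(6 - -20\right) - \left(- \frac{4}{9} + \frac{1}{9} \cdot 0\right)\right) 1648 = \left(\left(6 + 20\right) - \left(- \frac{4}{9} + 0\right)\right) 1648 = \left(26 - - \frac{4}{9}\right) 1648 = \left(26 + \frac{4}{9}\right) 1648 = \frac{238}{9} \cdot 1648 = \frac{392224}{9}$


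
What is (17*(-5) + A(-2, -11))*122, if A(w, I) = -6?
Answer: -11102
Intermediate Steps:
(17*(-5) + A(-2, -11))*122 = (17*(-5) - 6)*122 = (-85 - 6)*122 = -91*122 = -11102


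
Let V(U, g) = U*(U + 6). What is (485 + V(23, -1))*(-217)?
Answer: -249984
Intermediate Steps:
V(U, g) = U*(6 + U)
(485 + V(23, -1))*(-217) = (485 + 23*(6 + 23))*(-217) = (485 + 23*29)*(-217) = (485 + 667)*(-217) = 1152*(-217) = -249984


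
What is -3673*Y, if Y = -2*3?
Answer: 22038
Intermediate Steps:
Y = -6
-3673*Y = -3673*(-6) = 22038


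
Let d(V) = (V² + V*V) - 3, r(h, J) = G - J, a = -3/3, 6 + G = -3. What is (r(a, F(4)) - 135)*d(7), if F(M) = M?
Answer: -14060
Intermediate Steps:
G = -9 (G = -6 - 3 = -9)
a = -1 (a = -3*⅓ = -1)
r(h, J) = -9 - J
d(V) = -3 + 2*V² (d(V) = (V² + V²) - 3 = 2*V² - 3 = -3 + 2*V²)
(r(a, F(4)) - 135)*d(7) = ((-9 - 1*4) - 135)*(-3 + 2*7²) = ((-9 - 4) - 135)*(-3 + 2*49) = (-13 - 135)*(-3 + 98) = -148*95 = -14060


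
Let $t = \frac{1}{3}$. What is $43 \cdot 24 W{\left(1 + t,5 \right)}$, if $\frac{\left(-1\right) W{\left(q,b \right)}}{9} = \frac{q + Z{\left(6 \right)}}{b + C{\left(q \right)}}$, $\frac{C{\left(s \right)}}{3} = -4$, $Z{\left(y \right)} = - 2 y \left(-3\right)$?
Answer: $49536$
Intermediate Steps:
$t = \frac{1}{3} \approx 0.33333$
$Z{\left(y \right)} = 6 y$
$C{\left(s \right)} = -12$ ($C{\left(s \right)} = 3 \left(-4\right) = -12$)
$W{\left(q,b \right)} = - \frac{9 \left(36 + q\right)}{-12 + b}$ ($W{\left(q,b \right)} = - 9 \frac{q + 6 \cdot 6}{b - 12} = - 9 \frac{q + 36}{-12 + b} = - 9 \frac{36 + q}{-12 + b} = - \frac{9 \left(36 + q\right)}{-12 + b}$)
$43 \cdot 24 W{\left(1 + t,5 \right)} = 43 \cdot 24 \frac{9 \left(-36 - \left(1 + \frac{1}{3}\right)\right)}{-12 + 5} = 1032 \frac{9 \left(-36 - \frac{4}{3}\right)}{-7} = 1032 \cdot 9 \left(- \frac{1}{7}\right) \left(-36 - \frac{4}{3}\right) = 1032 \cdot 9 \left(- \frac{1}{7}\right) \left(- \frac{112}{3}\right) = 1032 \cdot 48 = 49536$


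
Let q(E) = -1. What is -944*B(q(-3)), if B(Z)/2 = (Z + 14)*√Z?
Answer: -24544*I ≈ -24544.0*I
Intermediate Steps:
B(Z) = 2*√Z*(14 + Z) (B(Z) = 2*((Z + 14)*√Z) = 2*((14 + Z)*√Z) = 2*(√Z*(14 + Z)) = 2*√Z*(14 + Z))
-944*B(q(-3)) = -1888*√(-1)*(14 - 1) = -1888*I*13 = -24544*I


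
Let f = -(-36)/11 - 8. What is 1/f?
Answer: -11/52 ≈ -0.21154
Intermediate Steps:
f = -52/11 (f = -(-36)/11 - 8 = -12*(-3/11) - 8 = 36/11 - 8 = -52/11 ≈ -4.7273)
1/f = 1/(-52/11) = -11/52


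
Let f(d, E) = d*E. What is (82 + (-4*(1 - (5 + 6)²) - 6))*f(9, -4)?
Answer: -20016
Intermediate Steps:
f(d, E) = E*d
(82 + (-4*(1 - (5 + 6)²) - 6))*f(9, -4) = (82 + (-4*(1 - (5 + 6)²) - 6))*(-4*9) = (82 + (-4*(1 - 1*11²) - 6))*(-36) = (82 + (-4*(1 - 1*121) - 6))*(-36) = (82 + (-4*(1 - 121) - 6))*(-36) = (82 + (-4*(-120) - 6))*(-36) = (82 + (480 - 6))*(-36) = (82 + 474)*(-36) = 556*(-36) = -20016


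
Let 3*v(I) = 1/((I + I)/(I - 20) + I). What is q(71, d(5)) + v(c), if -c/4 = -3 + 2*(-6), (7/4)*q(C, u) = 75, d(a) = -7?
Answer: 8101/189 ≈ 42.862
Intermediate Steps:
q(C, u) = 300/7 (q(C, u) = (4/7)*75 = 300/7)
c = 60 (c = -4*(-3 + 2*(-6)) = -4*(-3 - 12) = -4*(-15) = 60)
v(I) = 1/(3*(I + 2*I/(-20 + I))) (v(I) = 1/(3*((I + I)/(I - 20) + I)) = 1/(3*((2*I)/(-20 + I) + I)) = 1/(3*(2*I/(-20 + I) + I)) = 1/(3*(I + 2*I/(-20 + I))))
q(71, d(5)) + v(c) = 300/7 + (⅓)*(-20 + 60)/(60*(-18 + 60)) = 300/7 + (⅓)*(1/60)*40/42 = 300/7 + (⅓)*(1/60)*(1/42)*40 = 300/7 + 1/189 = 8101/189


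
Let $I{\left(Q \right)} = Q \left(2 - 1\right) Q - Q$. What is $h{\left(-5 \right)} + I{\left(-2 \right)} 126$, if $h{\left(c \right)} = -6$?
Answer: $750$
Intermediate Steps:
$I{\left(Q \right)} = Q^{2} - Q$ ($I{\left(Q \right)} = Q 1 Q - Q = Q Q - Q = Q^{2} - Q$)
$h{\left(-5 \right)} + I{\left(-2 \right)} 126 = -6 + - 2 \left(-1 - 2\right) 126 = -6 + \left(-2\right) \left(-3\right) 126 = -6 + 6 \cdot 126 = -6 + 756 = 750$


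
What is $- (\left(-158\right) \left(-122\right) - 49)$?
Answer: $-19227$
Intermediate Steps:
$- (\left(-158\right) \left(-122\right) - 49) = - (19276 - 49) = \left(-1\right) 19227 = -19227$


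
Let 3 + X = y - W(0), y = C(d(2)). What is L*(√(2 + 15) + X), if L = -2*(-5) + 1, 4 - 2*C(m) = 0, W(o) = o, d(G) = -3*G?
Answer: -11 + 11*√17 ≈ 34.354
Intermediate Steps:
C(m) = 2 (C(m) = 2 - ½*0 = 2 + 0 = 2)
L = 11 (L = 10 + 1 = 11)
y = 2
X = -1 (X = -3 + (2 - 1*0) = -3 + (2 + 0) = -3 + 2 = -1)
L*(√(2 + 15) + X) = 11*(√(2 + 15) - 1) = 11*(√17 - 1) = 11*(-1 + √17) = -11 + 11*√17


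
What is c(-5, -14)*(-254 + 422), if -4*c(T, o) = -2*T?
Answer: -420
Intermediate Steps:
c(T, o) = T/2 (c(T, o) = -(-1)*T/2 = T/2)
c(-5, -14)*(-254 + 422) = ((½)*(-5))*(-254 + 422) = -5/2*168 = -420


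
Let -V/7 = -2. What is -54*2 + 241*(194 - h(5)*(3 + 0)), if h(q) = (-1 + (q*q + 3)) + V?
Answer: 17003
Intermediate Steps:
V = 14 (V = -7*(-2) = 14)
h(q) = 16 + q² (h(q) = (-1 + (q*q + 3)) + 14 = (-1 + (q² + 3)) + 14 = (-1 + (3 + q²)) + 14 = (2 + q²) + 14 = 16 + q²)
-54*2 + 241*(194 - h(5)*(3 + 0)) = -54*2 + 241*(194 - (16 + 5²)*(3 + 0)) = -108 + 241*(194 - (16 + 25)*3) = -108 + 241*(194 - 41*3) = -108 + 241*(194 - 1*123) = -108 + 241*(194 - 123) = -108 + 241*71 = -108 + 17111 = 17003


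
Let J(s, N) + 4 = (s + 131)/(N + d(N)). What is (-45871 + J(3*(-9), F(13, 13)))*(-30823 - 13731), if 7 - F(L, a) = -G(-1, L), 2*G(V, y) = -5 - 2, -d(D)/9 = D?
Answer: 14308561654/7 ≈ 2.0441e+9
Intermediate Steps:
d(D) = -9*D
G(V, y) = -7/2 (G(V, y) = (-5 - 2)/2 = (1/2)*(-7) = -7/2)
F(L, a) = 7/2 (F(L, a) = 7 - (-1)*(-7)/2 = 7 - 1*7/2 = 7 - 7/2 = 7/2)
J(s, N) = -4 - (131 + s)/(8*N) (J(s, N) = -4 + (s + 131)/(N - 9*N) = -4 + (131 + s)/((-8*N)) = -4 + (131 + s)*(-1/(8*N)) = -4 - (131 + s)/(8*N))
(-45871 + J(3*(-9), F(13, 13)))*(-30823 - 13731) = (-45871 + (-131 - 3*(-9) - 32*7/2)/(8*(7/2)))*(-30823 - 13731) = (-45871 + (1/8)*(2/7)*(-131 - 1*(-27) - 112))*(-44554) = (-45871 + (1/8)*(2/7)*(-131 + 27 - 112))*(-44554) = (-45871 + (1/8)*(2/7)*(-216))*(-44554) = (-45871 - 54/7)*(-44554) = -321151/7*(-44554) = 14308561654/7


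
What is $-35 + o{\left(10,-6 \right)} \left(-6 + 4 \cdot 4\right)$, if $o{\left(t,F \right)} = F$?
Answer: $-95$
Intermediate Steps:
$-35 + o{\left(10,-6 \right)} \left(-6 + 4 \cdot 4\right) = -35 - 6 \left(-6 + 4 \cdot 4\right) = -35 - 6 \left(-6 + 16\right) = -35 - 60 = -95$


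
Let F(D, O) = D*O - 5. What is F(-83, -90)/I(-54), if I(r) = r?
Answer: -7465/54 ≈ -138.24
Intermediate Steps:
F(D, O) = -5 + D*O
F(-83, -90)/I(-54) = (-5 - 83*(-90))/(-54) = (-5 + 7470)*(-1/54) = 7465*(-1/54) = -7465/54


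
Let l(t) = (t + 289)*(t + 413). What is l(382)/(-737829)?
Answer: -177815/245943 ≈ -0.72299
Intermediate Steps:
l(t) = (289 + t)*(413 + t)
l(382)/(-737829) = (119357 + 382**2 + 702*382)/(-737829) = (119357 + 145924 + 268164)*(-1/737829) = 533445*(-1/737829) = -177815/245943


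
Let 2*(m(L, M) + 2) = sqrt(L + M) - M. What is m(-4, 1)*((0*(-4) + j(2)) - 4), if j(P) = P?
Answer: 5 - I*sqrt(3) ≈ 5.0 - 1.732*I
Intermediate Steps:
m(L, M) = -2 + sqrt(L + M)/2 - M/2 (m(L, M) = -2 + (sqrt(L + M) - M)/2 = -2 + (sqrt(L + M)/2 - M/2) = -2 + sqrt(L + M)/2 - M/2)
m(-4, 1)*((0*(-4) + j(2)) - 4) = (-2 + sqrt(-4 + 1)/2 - 1/2*1)*((0*(-4) + 2) - 4) = (-2 + sqrt(-3)/2 - 1/2)*((0 + 2) - 4) = (-2 + (I*sqrt(3))/2 - 1/2)*(2 - 4) = (-2 + I*sqrt(3)/2 - 1/2)*(-2) = (-5/2 + I*sqrt(3)/2)*(-2) = 5 - I*sqrt(3)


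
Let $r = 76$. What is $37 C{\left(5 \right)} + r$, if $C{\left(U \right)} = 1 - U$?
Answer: $-72$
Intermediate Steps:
$37 C{\left(5 \right)} + r = 37 \left(1 - 5\right) + 76 = 37 \left(-4\right) + 76 = -148 + 76 = -72$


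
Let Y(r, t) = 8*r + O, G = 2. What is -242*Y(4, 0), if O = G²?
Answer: -8712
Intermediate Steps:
O = 4 (O = 2² = 4)
Y(r, t) = 4 + 8*r (Y(r, t) = 8*r + 4 = 4 + 8*r)
-242*Y(4, 0) = -242*(4 + 8*4) = -242*(4 + 32) = -242*36 = -8712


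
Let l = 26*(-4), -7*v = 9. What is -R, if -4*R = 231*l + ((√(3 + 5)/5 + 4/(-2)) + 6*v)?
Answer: -42059/7 + √2/10 ≈ -6008.3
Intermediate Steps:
v = -9/7 (v = -⅐*9 = -9/7 ≈ -1.2857)
l = -104
R = 42059/7 - √2/10 (R = -(231*(-104) + ((√(3 + 5)/5 + 4/(-2)) + 6*(-9/7)))/4 = -(-24024 + ((√8*(⅕) + 4*(-½)) - 54/7))/4 = -(-24024 + (((2*√2)*(⅕) - 2) - 54/7))/4 = -(-24024 + ((2*√2/5 - 2) - 54/7))/4 = -(-24024 + ((-2 + 2*√2/5) - 54/7))/4 = -(-24024 + (-68/7 + 2*√2/5))/4 = -(-168236/7 + 2*√2/5)/4 = 42059/7 - √2/10 ≈ 6008.3)
-R = -(42059/7 - √2/10) = -42059/7 + √2/10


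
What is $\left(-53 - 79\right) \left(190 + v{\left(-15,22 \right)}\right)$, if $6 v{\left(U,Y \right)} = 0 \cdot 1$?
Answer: $-25080$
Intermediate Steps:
$v{\left(U,Y \right)} = 0$ ($v{\left(U,Y \right)} = \frac{0 \cdot 1}{6} = \frac{1}{6} \cdot 0 = 0$)
$\left(-53 - 79\right) \left(190 + v{\left(-15,22 \right)}\right) = \left(-53 - 79\right) \left(190 + 0\right) = \left(-132\right) 190 = -25080$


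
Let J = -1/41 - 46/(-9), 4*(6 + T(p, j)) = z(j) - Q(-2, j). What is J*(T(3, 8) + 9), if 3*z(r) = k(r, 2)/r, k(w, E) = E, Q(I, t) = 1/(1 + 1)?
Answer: 260903/17712 ≈ 14.730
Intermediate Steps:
Q(I, t) = ½ (Q(I, t) = 1/2 = ½)
z(r) = 2/(3*r) (z(r) = (2/r)/3 = 2/(3*r))
T(p, j) = -49/8 + 1/(6*j) (T(p, j) = -6 + (2/(3*j) - 1*½)/4 = -6 + (2/(3*j) - ½)/4 = -6 + (-½ + 2/(3*j))/4 = -6 + (-⅛ + 1/(6*j)) = -49/8 + 1/(6*j))
J = 1877/369 (J = -1*1/41 - 46*(-⅑) = -1/41 + 46/9 = 1877/369 ≈ 5.0867)
J*(T(3, 8) + 9) = 1877*((1/24)*(4 - 147*8)/8 + 9)/369 = 1877*((1/24)*(⅛)*(4 - 1176) + 9)/369 = 1877*((1/24)*(⅛)*(-1172) + 9)/369 = 1877*(-293/48 + 9)/369 = (1877/369)*(139/48) = 260903/17712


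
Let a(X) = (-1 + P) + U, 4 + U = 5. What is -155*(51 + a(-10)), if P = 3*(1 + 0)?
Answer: -8370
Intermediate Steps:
U = 1 (U = -4 + 5 = 1)
P = 3 (P = 3*1 = 3)
a(X) = 3 (a(X) = (-1 + 3) + 1 = 2 + 1 = 3)
-155*(51 + a(-10)) = -155*(51 + 3) = -155*54 = -8370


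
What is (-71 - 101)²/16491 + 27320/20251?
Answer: 1049639704/333959241 ≈ 3.1430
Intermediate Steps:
(-71 - 101)²/16491 + 27320/20251 = (-172)²*(1/16491) + 27320*(1/20251) = 29584*(1/16491) + 27320/20251 = 29584/16491 + 27320/20251 = 1049639704/333959241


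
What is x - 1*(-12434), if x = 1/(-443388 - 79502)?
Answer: 6501614259/522890 ≈ 12434.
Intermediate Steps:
x = -1/522890 (x = 1/(-522890) = -1/522890 ≈ -1.9124e-6)
x - 1*(-12434) = -1/522890 - 1*(-12434) = -1/522890 + 12434 = 6501614259/522890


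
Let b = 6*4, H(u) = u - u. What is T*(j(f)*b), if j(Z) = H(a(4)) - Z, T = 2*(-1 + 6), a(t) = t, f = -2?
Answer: 480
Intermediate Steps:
H(u) = 0
b = 24
T = 10 (T = 2*5 = 10)
j(Z) = -Z (j(Z) = 0 - Z = -Z)
T*(j(f)*b) = 10*(-1*(-2)*24) = 10*(2*24) = 10*48 = 480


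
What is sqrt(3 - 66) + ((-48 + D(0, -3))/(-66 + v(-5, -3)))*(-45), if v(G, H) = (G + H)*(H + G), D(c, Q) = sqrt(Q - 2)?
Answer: -1080 + 3*I*sqrt(7) + 45*I*sqrt(5)/2 ≈ -1080.0 + 58.249*I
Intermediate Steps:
D(c, Q) = sqrt(-2 + Q)
v(G, H) = (G + H)**2 (v(G, H) = (G + H)*(G + H) = (G + H)**2)
sqrt(3 - 66) + ((-48 + D(0, -3))/(-66 + v(-5, -3)))*(-45) = sqrt(3 - 66) + ((-48 + sqrt(-2 - 3))/(-66 + (-5 - 3)**2))*(-45) = sqrt(-63) + ((-48 + sqrt(-5))/(-66 + (-8)**2))*(-45) = 3*I*sqrt(7) + ((-48 + I*sqrt(5))/(-66 + 64))*(-45) = 3*I*sqrt(7) + ((-48 + I*sqrt(5))/(-2))*(-45) = 3*I*sqrt(7) + ((-48 + I*sqrt(5))*(-1/2))*(-45) = 3*I*sqrt(7) + (24 - I*sqrt(5)/2)*(-45) = 3*I*sqrt(7) + (-1080 + 45*I*sqrt(5)/2) = -1080 + 3*I*sqrt(7) + 45*I*sqrt(5)/2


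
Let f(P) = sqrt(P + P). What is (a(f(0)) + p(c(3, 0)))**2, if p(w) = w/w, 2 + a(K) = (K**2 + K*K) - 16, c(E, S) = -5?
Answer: 289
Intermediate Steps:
f(P) = sqrt(2)*sqrt(P) (f(P) = sqrt(2*P) = sqrt(2)*sqrt(P))
a(K) = -18 + 2*K**2 (a(K) = -2 + ((K**2 + K*K) - 16) = -2 + ((K**2 + K**2) - 16) = -2 + (2*K**2 - 16) = -2 + (-16 + 2*K**2) = -18 + 2*K**2)
p(w) = 1
(a(f(0)) + p(c(3, 0)))**2 = ((-18 + 2*(sqrt(2)*sqrt(0))**2) + 1)**2 = ((-18 + 2*(sqrt(2)*0)**2) + 1)**2 = ((-18 + 2*0**2) + 1)**2 = ((-18 + 2*0) + 1)**2 = ((-18 + 0) + 1)**2 = (-18 + 1)**2 = (-17)**2 = 289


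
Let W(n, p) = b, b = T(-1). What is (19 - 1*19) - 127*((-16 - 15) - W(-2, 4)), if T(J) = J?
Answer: 3810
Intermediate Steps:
b = -1
W(n, p) = -1
(19 - 1*19) - 127*((-16 - 15) - W(-2, 4)) = (19 - 1*19) - 127*((-16 - 15) - 1*(-1)) = (19 - 19) - 127*(-31 + 1) = 0 - 127*(-30) = 0 + 3810 = 3810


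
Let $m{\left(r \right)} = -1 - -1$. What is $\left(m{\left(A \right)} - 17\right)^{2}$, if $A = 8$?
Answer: $289$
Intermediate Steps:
$m{\left(r \right)} = 0$ ($m{\left(r \right)} = -1 + 1 = 0$)
$\left(m{\left(A \right)} - 17\right)^{2} = \left(0 - 17\right)^{2} = \left(-17\right)^{2} = 289$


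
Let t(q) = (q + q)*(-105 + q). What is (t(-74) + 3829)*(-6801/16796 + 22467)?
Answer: 11441596936851/16796 ≈ 6.8121e+8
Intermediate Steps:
t(q) = 2*q*(-105 + q) (t(q) = (2*q)*(-105 + q) = 2*q*(-105 + q))
(t(-74) + 3829)*(-6801/16796 + 22467) = (2*(-74)*(-105 - 74) + 3829)*(-6801/16796 + 22467) = (2*(-74)*(-179) + 3829)*(-6801*1/16796 + 22467) = (26492 + 3829)*(-6801/16796 + 22467) = 30321*(377348931/16796) = 11441596936851/16796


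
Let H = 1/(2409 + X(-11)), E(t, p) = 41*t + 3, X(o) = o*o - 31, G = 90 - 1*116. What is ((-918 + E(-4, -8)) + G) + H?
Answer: -2761394/2499 ≈ -1105.0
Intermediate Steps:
G = -26 (G = 90 - 116 = -26)
X(o) = -31 + o² (X(o) = o² - 31 = -31 + o²)
E(t, p) = 3 + 41*t
H = 1/2499 (H = 1/(2409 + (-31 + (-11)²)) = 1/(2409 + (-31 + 121)) = 1/(2409 + 90) = 1/2499 ≈ 0.00040016)
((-918 + E(-4, -8)) + G) + H = ((-918 + (3 + 41*(-4))) - 26) + 1/2499 = ((-918 + (3 - 164)) - 26) + 1/2499 = ((-918 - 161) - 26) + 1/2499 = (-1079 - 26) + 1/2499 = -1105 + 1/2499 = -2761394/2499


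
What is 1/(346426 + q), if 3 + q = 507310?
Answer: 1/853733 ≈ 1.1713e-6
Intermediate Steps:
q = 507307 (q = -3 + 507310 = 507307)
1/(346426 + q) = 1/(346426 + 507307) = 1/853733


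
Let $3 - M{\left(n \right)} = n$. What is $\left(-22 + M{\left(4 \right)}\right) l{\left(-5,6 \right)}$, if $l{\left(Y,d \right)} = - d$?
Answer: $138$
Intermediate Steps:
$M{\left(n \right)} = 3 - n$
$\left(-22 + M{\left(4 \right)}\right) l{\left(-5,6 \right)} = \left(-22 + \left(3 - 4\right)\right) \left(\left(-1\right) 6\right) = \left(-22 + \left(3 - 4\right)\right) \left(-6\right) = \left(-22 - 1\right) \left(-6\right) = \left(-23\right) \left(-6\right) = 138$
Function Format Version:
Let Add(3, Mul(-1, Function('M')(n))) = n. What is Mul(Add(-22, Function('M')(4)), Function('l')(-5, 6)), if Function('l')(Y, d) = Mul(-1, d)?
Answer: 138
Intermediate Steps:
Function('M')(n) = Add(3, Mul(-1, n))
Mul(Add(-22, Function('M')(4)), Function('l')(-5, 6)) = Mul(Add(-22, Add(3, Mul(-1, 4))), Mul(-1, 6)) = Mul(Add(-22, Add(3, -4)), -6) = Mul(Add(-22, -1), -6) = Mul(-23, -6) = 138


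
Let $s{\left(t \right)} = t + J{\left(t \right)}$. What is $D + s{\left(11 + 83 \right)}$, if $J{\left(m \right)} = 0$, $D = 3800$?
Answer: $3894$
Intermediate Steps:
$s{\left(t \right)} = t$ ($s{\left(t \right)} = t + 0 = t$)
$D + s{\left(11 + 83 \right)} = 3800 + \left(11 + 83\right) = 3800 + 94 = 3894$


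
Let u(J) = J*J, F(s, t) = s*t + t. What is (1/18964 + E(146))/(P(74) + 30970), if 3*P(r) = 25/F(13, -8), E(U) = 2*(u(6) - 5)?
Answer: 98764596/49334348195 ≈ 0.0020019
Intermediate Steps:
F(s, t) = t + s*t
u(J) = J²
E(U) = 62 (E(U) = 2*(6² - 5) = 2*(36 - 5) = 2*31 = 62)
P(r) = -25/336 (P(r) = (25/((-8*(1 + 13))))/3 = (25/((-8*14)))/3 = (25/(-112))/3 = (25*(-1/112))/3 = (⅓)*(-25/112) = -25/336)
(1/18964 + E(146))/(P(74) + 30970) = (1/18964 + 62)/(-25/336 + 30970) = (1/18964 + 62)/(10405895/336) = (1175769/18964)*(336/10405895) = 98764596/49334348195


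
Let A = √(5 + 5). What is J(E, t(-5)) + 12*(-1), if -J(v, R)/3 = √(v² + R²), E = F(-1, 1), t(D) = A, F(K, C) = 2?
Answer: -12 - 3*√14 ≈ -23.225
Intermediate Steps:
A = √10 ≈ 3.1623
t(D) = √10
E = 2
J(v, R) = -3*√(R² + v²) (J(v, R) = -3*√(v² + R²) = -3*√(R² + v²))
J(E, t(-5)) + 12*(-1) = -3*√((√10)² + 2²) + 12*(-1) = -3*√(10 + 4) - 12 = -3*√14 - 12 = -12 - 3*√14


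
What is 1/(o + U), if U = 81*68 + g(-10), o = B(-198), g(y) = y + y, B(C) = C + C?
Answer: 1/5092 ≈ 0.00019639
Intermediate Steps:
B(C) = 2*C
g(y) = 2*y
o = -396 (o = 2*(-198) = -396)
U = 5488 (U = 81*68 + 2*(-10) = 5508 - 20 = 5488)
1/(o + U) = 1/(-396 + 5488) = 1/5092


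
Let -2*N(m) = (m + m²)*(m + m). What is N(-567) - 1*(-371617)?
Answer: 182334391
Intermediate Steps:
N(m) = -m*(m + m²) (N(m) = -(m + m²)*(m + m)/2 = -(m + m²)*2*m/2 = -m*(m + m²))
N(-567) - 1*(-371617) = (-567)²*(-1 - 1*(-567)) - 1*(-371617) = 321489*(-1 + 567) + 371617 = 321489*566 + 371617 = 181962774 + 371617 = 182334391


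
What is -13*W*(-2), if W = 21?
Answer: 546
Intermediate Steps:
-13*W*(-2) = -13*21*(-2) = -273*(-2) = 546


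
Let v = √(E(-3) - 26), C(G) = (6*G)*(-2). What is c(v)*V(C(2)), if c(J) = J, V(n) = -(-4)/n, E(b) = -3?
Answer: -I*√29/6 ≈ -0.89753*I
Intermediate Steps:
C(G) = -12*G
V(n) = 4/n
v = I*√29 (v = √(-3 - 26) = √(-29) = I*√29 ≈ 5.3852*I)
c(v)*V(C(2)) = (I*√29)*(4/((-12*2))) = (I*√29)*(4/(-24)) = (I*√29)*(4*(-1/24)) = (I*√29)*(-⅙) = -I*√29/6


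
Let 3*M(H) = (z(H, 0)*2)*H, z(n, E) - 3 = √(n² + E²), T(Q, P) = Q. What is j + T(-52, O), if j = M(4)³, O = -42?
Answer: 174212/27 ≈ 6452.3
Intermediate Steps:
z(n, E) = 3 + √(E² + n²) (z(n, E) = 3 + √(n² + E²) = 3 + √(E² + n²))
M(H) = H*(6 + 2*√(H²))/3 (M(H) = (((3 + √(0² + H²))*2)*H)/3 = (((3 + √(0 + H²))*2)*H)/3 = (((3 + √(H²))*2)*H)/3 = ((6 + 2*√(H²))*H)/3 = (H*(6 + 2*√(H²)))/3 = H*(6 + 2*√(H²))/3)
j = 175616/27 (j = ((⅔)*4*(3 + √(4²)))³ = ((⅔)*4*(3 + √16))³ = ((⅔)*4*(3 + 4))³ = ((⅔)*4*7)³ = (56/3)³ = 175616/27 ≈ 6504.3)
j + T(-52, O) = 175616/27 - 52 = 174212/27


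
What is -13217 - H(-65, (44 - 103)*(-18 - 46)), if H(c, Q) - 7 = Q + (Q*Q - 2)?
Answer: -14275174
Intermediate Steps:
H(c, Q) = 5 + Q + Q² (H(c, Q) = 7 + (Q + (Q*Q - 2)) = 7 + (Q + (Q² - 2)) = 7 + (Q + (-2 + Q²)) = 7 + (-2 + Q + Q²) = 5 + Q + Q²)
-13217 - H(-65, (44 - 103)*(-18 - 46)) = -13217 - (5 + (44 - 103)*(-18 - 46) + ((44 - 103)*(-18 - 46))²) = -13217 - (5 - 59*(-64) + (-59*(-64))²) = -13217 - (5 + 3776 + 3776²) = -13217 - (5 + 3776 + 14258176) = -13217 - 1*14261957 = -13217 - 14261957 = -14275174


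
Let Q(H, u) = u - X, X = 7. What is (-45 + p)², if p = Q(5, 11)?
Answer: 1681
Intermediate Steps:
Q(H, u) = -7 + u (Q(H, u) = u - 1*7 = u - 7 = -7 + u)
p = 4 (p = -7 + 11 = 4)
(-45 + p)² = (-45 + 4)² = (-41)² = 1681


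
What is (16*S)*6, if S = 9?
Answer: 864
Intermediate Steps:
(16*S)*6 = (16*9)*6 = 144*6 = 864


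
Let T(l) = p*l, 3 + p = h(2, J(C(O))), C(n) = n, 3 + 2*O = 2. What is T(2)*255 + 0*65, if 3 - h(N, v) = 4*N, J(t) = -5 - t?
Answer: -4080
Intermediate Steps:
O = -1/2 (O = -3/2 + (1/2)*2 = -3/2 + 1 = -1/2 ≈ -0.50000)
h(N, v) = 3 - 4*N
p = -8 (p = -3 + (3 - 4*2) = -3 + (3 - 8) = -3 - 5 = -8)
T(l) = -8*l
T(2)*255 + 0*65 = -8*2*255 + 0*65 = -16*255 + 0 = -4080 + 0 = -4080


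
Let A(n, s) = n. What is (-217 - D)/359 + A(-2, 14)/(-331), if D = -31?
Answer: -60848/118829 ≈ -0.51206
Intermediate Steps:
(-217 - D)/359 + A(-2, 14)/(-331) = (-217 - 1*(-31))/359 - 2/(-331) = (-217 + 31)*(1/359) - 2*(-1/331) = -186*1/359 + 2/331 = -186/359 + 2/331 = -60848/118829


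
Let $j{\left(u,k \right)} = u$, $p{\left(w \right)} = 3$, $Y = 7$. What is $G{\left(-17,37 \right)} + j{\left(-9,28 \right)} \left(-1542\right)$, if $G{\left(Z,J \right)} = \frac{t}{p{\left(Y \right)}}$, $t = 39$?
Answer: $13891$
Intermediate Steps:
$G{\left(Z,J \right)} = 13$ ($G{\left(Z,J \right)} = \frac{39}{3} = 39 \cdot \frac{1}{3} = 13$)
$G{\left(-17,37 \right)} + j{\left(-9,28 \right)} \left(-1542\right) = 13 - -13878 = 13 + 13878 = 13891$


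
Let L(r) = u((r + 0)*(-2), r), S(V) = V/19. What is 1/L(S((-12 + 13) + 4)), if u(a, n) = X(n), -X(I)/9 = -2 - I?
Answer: 19/387 ≈ 0.049096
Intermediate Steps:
S(V) = V/19 (S(V) = V*(1/19) = V/19)
X(I) = 18 + 9*I (X(I) = -9*(-2 - I) = 18 + 9*I)
u(a, n) = 18 + 9*n
L(r) = 18 + 9*r
1/L(S((-12 + 13) + 4)) = 1/(18 + 9*(((-12 + 13) + 4)/19)) = 1/(18 + 9*((1 + 4)/19)) = 1/(18 + 9*((1/19)*5)) = 1/(18 + 9*(5/19)) = 1/(18 + 45/19) = 1/(387/19) = 19/387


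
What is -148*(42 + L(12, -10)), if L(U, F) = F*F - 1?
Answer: -20868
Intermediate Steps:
L(U, F) = -1 + F**2 (L(U, F) = F**2 - 1 = -1 + F**2)
-148*(42 + L(12, -10)) = -148*(42 + (-1 + (-10)**2)) = -148*(42 + (-1 + 100)) = -148*(42 + 99) = -148*141 = -20868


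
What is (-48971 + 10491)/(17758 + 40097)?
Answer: -7696/11571 ≈ -0.66511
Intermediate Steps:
(-48971 + 10491)/(17758 + 40097) = -38480/57855 = -38480*1/57855 = -7696/11571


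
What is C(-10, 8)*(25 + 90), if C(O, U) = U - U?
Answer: 0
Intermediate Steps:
C(O, U) = 0
C(-10, 8)*(25 + 90) = 0*(25 + 90) = 0*115 = 0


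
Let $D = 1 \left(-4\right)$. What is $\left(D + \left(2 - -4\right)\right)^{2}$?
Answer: $4$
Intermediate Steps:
$D = -4$
$\left(D + \left(2 - -4\right)\right)^{2} = \left(-4 + \left(2 - -4\right)\right)^{2} = \left(-4 + \left(2 + 4\right)\right)^{2} = \left(-4 + 6\right)^{2} = 2^{2} = 4$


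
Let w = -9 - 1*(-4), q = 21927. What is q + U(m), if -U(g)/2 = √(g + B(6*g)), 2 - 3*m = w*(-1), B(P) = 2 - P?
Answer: 21927 - 2*√7 ≈ 21922.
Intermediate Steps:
w = -5 (w = -9 + 4 = -5)
m = -1 (m = ⅔ - (-5)*(-1)/3 = ⅔ - ⅓*5 = ⅔ - 5/3 = -1)
U(g) = -2*√(2 - 5*g) (U(g) = -2*√(g + (2 - 6*g)) = -2*√(2 - 5*g))
q + U(m) = 21927 - 2*√(2 - 5*(-1)) = 21927 - 2*√(2 + 5) = 21927 - 2*√7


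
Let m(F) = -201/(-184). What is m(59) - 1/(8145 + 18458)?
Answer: 5347019/4894952 ≈ 1.0924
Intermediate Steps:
m(F) = 201/184 (m(F) = -201*(-1/184) = 201/184)
m(59) - 1/(8145 + 18458) = 201/184 - 1/(8145 + 18458) = 201/184 - 1/26603 = 5347019/4894952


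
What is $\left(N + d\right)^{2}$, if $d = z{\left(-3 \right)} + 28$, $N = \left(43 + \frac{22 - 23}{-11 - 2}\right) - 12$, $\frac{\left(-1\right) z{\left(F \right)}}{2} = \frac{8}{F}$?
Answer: $\frac{6310144}{1521} \approx 4148.7$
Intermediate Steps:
$z{\left(F \right)} = - \frac{16}{F}$ ($z{\left(F \right)} = - 2 \frac{8}{F} = - \frac{16}{F}$)
$N = \frac{404}{13}$ ($N = \left(43 - \frac{1}{-13}\right) - 12 = \left(43 - - \frac{1}{13}\right) - 12 = \left(43 + \frac{1}{13}\right) - 12 = \frac{560}{13} - 12 = \frac{404}{13} \approx 31.077$)
$d = \frac{100}{3}$ ($d = - \frac{16}{-3} + 28 = \left(-16\right) \left(- \frac{1}{3}\right) + 28 = \frac{16}{3} + 28 = \frac{100}{3} \approx 33.333$)
$\left(N + d\right)^{2} = \left(\frac{404}{13} + \frac{100}{3}\right)^{2} = \left(\frac{2512}{39}\right)^{2} = \frac{6310144}{1521}$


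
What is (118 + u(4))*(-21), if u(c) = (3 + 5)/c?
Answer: -2520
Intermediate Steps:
u(c) = 8/c
(118 + u(4))*(-21) = (118 + 8/4)*(-21) = (118 + 8*(¼))*(-21) = (118 + 2)*(-21) = 120*(-21) = -2520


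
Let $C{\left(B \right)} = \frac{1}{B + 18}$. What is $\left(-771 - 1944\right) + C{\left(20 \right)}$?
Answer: $- \frac{103169}{38} \approx -2715.0$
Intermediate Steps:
$C{\left(B \right)} = \frac{1}{18 + B}$
$\left(-771 - 1944\right) + C{\left(20 \right)} = \left(-771 - 1944\right) + \frac{1}{18 + 20} = -2715 + \frac{1}{38} = - \frac{103169}{38}$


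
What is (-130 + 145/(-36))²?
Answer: 23280625/1296 ≈ 17963.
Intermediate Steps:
(-130 + 145/(-36))² = (-130 + 145*(-1/36))² = (-130 - 145/36)² = (-4825/36)² = 23280625/1296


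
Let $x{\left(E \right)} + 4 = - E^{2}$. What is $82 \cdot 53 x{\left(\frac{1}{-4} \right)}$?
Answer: $- \frac{141245}{8} \approx -17656.0$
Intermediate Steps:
$x{\left(E \right)} = -4 - E^{2}$
$82 \cdot 53 x{\left(\frac{1}{-4} \right)} = 82 \cdot 53 \left(-4 - \left(\frac{1}{-4}\right)^{2}\right) = 4346 \left(-4 - \left(- \frac{1}{4}\right)^{2}\right) = 4346 \left(-4 - \frac{1}{16}\right) = 4346 \left(- \frac{65}{16}\right) = - \frac{141245}{8}$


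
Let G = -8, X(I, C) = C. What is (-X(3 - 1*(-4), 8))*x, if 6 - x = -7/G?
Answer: -41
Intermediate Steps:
x = 41/8 (x = 6 - (-7)/(-8) = 6 - (-7)*(-1)/8 = 6 - 1*7/8 = 6 - 7/8 = 41/8 ≈ 5.1250)
(-X(3 - 1*(-4), 8))*x = -1*8*(41/8) = -8*41/8 = -41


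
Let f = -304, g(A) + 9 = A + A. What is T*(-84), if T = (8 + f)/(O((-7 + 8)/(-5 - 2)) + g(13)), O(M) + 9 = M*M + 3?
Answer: 101528/45 ≈ 2256.2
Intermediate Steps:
O(M) = -6 + M² (O(M) = -9 + (M*M + 3) = -9 + (M² + 3) = -9 + (3 + M²) = -6 + M²)
g(A) = -9 + 2*A (g(A) = -9 + (A + A) = -9 + 2*A)
T = -3626/135 (T = (8 - 304)/((-6 + ((-7 + 8)/(-5 - 2))²) + (-9 + 2*13)) = -296/((-6 + (1/(-7))²) + (-9 + 26)) = -296/((-6 + (1*(-⅐))²) + 17) = -296/((-6 + (-⅐)²) + 17) = -296/((-6 + 1/49) + 17) = -296/(-293/49 + 17) = -296/540/49 = -296*49/540 = -3626/135 ≈ -26.859)
T*(-84) = -3626/135*(-84) = 101528/45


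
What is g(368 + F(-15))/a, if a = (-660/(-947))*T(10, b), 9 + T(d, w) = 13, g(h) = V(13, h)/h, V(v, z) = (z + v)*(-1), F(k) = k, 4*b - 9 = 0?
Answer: -57767/155320 ≈ -0.37192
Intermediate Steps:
b = 9/4 (b = 9/4 + (¼)*0 = 9/4 + 0 = 9/4 ≈ 2.2500)
V(v, z) = -v - z (V(v, z) = (v + z)*(-1) = -v - z)
g(h) = (-13 - h)/h (g(h) = (-1*13 - h)/h = (-13 - h)/h)
T(d, w) = 4 (T(d, w) = -9 + 13 = 4)
a = 2640/947 (a = -660/(-947)*4 = -660*(-1/947)*4 = (660/947)*4 = 2640/947 ≈ 2.7878)
g(368 + F(-15))/a = ((-13 - (368 - 15))/(368 - 15))/(2640/947) = ((-13 - 1*353)/353)*(947/2640) = ((-13 - 353)/353)*(947/2640) = ((1/353)*(-366))*(947/2640) = -366/353*947/2640 = -57767/155320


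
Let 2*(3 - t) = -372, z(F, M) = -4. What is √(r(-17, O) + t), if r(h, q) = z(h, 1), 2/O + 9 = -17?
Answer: √185 ≈ 13.601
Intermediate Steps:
O = -1/13 (O = 2/(-9 - 17) = 2/(-26) = 2*(-1/26) = -1/13 ≈ -0.076923)
r(h, q) = -4
t = 189 (t = 3 - ½*(-372) = 3 + 186 = 189)
√(r(-17, O) + t) = √(-4 + 189) = √185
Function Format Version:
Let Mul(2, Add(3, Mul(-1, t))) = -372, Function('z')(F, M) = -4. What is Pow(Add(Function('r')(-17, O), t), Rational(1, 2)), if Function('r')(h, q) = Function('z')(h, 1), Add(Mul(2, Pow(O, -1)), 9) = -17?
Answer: Pow(185, Rational(1, 2)) ≈ 13.601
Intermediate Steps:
O = Rational(-1, 13) (O = Mul(2, Pow(Add(-9, -17), -1)) = Mul(2, Pow(-26, -1)) = Mul(2, Rational(-1, 26)) = Rational(-1, 13) ≈ -0.076923)
Function('r')(h, q) = -4
t = 189 (t = Add(3, Mul(Rational(-1, 2), -372)) = Add(3, 186) = 189)
Pow(Add(Function('r')(-17, O), t), Rational(1, 2)) = Pow(Add(-4, 189), Rational(1, 2)) = Pow(185, Rational(1, 2))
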